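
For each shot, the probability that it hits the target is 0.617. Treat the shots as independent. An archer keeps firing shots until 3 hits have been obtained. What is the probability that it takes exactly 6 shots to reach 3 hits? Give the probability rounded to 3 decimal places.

Y = trial on which the third success occurs; negative binomial, r=3, p=0.617.
P(Y=6) = C(5,2) · p^3 · (1−p)^3
= 10 · 0.23489 · 0.056182 = 0.13196

0.132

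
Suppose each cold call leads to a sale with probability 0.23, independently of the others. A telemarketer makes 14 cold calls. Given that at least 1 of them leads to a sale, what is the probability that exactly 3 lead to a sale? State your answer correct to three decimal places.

X ~ Binomial(14, 0.23). Want P(X=3 | X≥1) = P(X=3) / P(X≥1).
P(X=3) = C(14,3)·0.23^3·0.77^11 = 0.24985
P(X≥1) = 1 − 0.02576 = 0.97424
Ratio = 0.24985 / 0.97424 = 0.25646

0.256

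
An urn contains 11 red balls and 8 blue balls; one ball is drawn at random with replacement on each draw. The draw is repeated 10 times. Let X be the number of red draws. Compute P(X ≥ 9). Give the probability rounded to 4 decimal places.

0.0350

X ~ Binomial(10, 0.578947); P(X ≥ 9) = Σ C(10,k) p^k (1−p)^(10−k) over k:
  k=9: C(10,9)·0.578947^9·0.421053^1 = 0.030767
  k=10: C(10,10)·0.578947^10·0.421053^0 = 0.004230
Total = 0.034998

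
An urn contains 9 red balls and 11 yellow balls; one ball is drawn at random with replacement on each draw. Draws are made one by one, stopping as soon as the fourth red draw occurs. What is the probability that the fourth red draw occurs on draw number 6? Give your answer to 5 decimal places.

0.12404

Y = trial on which the fourth success occurs; negative binomial, r=4, p=0.45.
P(Y=6) = C(5,3) · p^4 · (1−p)^2
= 10 · 0.041006 · 0.3025 = 0.1240439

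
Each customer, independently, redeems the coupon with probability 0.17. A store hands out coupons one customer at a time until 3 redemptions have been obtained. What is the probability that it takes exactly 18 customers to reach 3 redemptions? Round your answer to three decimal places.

0.041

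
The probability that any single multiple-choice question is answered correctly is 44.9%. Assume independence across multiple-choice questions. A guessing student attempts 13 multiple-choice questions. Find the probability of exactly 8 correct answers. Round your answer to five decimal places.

0.10797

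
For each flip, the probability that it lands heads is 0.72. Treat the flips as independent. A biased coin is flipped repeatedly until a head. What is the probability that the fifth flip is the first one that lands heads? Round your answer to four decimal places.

0.0044

Geometric (trials to first success), p = 0.72.
P(Y = 5) = (1−p)^4 · p = 0.0061466 · 0.72 = 0.004426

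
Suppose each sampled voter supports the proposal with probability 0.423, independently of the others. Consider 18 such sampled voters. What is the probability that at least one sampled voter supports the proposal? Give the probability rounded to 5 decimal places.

P(at least one) = 1 − P(none) = 1 − (1 − 0.423)^18
= 1 − 0.0000503 = 0.9999497

0.99995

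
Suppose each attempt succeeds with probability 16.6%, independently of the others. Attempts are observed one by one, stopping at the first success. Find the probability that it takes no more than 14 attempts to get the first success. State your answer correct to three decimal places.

0.921

Y = number of attempts to the first success; geometric, p = 0.166.
P(Y ≤ 14) = 1 − (1−p)^14 = 1 − 0.07876 = 0.92124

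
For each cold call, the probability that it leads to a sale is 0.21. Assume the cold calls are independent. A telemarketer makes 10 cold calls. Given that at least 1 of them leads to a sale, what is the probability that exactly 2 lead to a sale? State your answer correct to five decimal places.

X ~ Binomial(10, 0.21). Want P(X=2 | X≥1) = P(X=2) / P(X≥1).
P(X=2) = C(10,2)·0.21^2·0.79^8 = 0.3010702
P(X≥1) = 1 − 0.0946828 = 0.9053172
Ratio = 0.3010702 / 0.9053172 = 0.3325577

0.33256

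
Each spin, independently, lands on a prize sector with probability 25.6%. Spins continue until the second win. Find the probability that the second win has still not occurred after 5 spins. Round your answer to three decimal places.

Needing more than 5 spins ⇔ fewer than 2 successes in the first 5. With X ~ Binomial(5, 0.256), P(Y > 5) = P(X ≤ 1).
  k=0: C(5,0)·0.256^0·0.744^5 = 0.22796
  k=1: C(5,1)·0.256^1·0.744^4 = 0.39219
P(X ≤ 1) = 0.62016

0.620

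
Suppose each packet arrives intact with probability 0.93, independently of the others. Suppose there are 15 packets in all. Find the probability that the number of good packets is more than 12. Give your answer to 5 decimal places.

0.91714

X ~ Binomial(15, 0.93); P(X ≥ 13) = Σ C(15,k) p^k (1−p)^(15−k) over k:
  k=13: C(15,13)·0.93^13·0.07^2 = 0.2002920
  k=14: C(15,14)·0.93^14·0.07^1 = 0.3801461
  k=15: C(15,15)·0.93^15·0.07^0 = 0.3367009
Total = 0.9171390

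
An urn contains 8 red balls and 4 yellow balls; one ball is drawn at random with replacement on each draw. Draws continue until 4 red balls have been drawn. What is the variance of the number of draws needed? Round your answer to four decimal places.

Y = total draws until the fourth success; negative binomial with r=4, p=0.666667.
Var(Y) = r(1−p)/p² = 4·0.333333 / 0.666667² = 3.000000

3.0000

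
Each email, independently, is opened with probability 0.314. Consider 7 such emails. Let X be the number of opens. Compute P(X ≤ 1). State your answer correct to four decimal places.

0.3006

X ~ Binomial(7, 0.314); P(X ≤ 1) = Σ C(7,k) p^k (1−p)^(7−k) over k:
  k=0: C(7,0)·0.314^0·0.686^7 = 0.071494
  k=1: C(7,1)·0.314^1·0.686^6 = 0.229072
Total = 0.300566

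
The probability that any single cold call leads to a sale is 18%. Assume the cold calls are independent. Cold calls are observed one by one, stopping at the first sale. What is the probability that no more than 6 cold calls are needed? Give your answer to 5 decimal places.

Y = number of cold calls to the first success; geometric, p = 0.18.
P(Y ≤ 6) = 1 − (1−p)^6 = 1 − 0.3040067 = 0.6959933

0.69599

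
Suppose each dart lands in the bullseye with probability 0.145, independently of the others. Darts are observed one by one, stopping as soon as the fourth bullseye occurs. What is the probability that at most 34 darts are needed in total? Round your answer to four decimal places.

0.7467

Finishing within 34 darts ⇔ at least 4 successes in the first 34. With X ~ Binomial(34, 0.145), P(Y ≤ 34) = 1 − P(X ≤ 3).
  k=0: C(34,0)·0.145^0·0.855^34 = 0.004862
  k=1: C(34,1)·0.145^1·0.855^33 = 0.028037
  k=2: C(34,2)·0.145^2·0.855^32 = 0.078454
  k=3: C(34,3)·0.145^3·0.855^31 = 0.141921
1 − 0.253274 = 0.746726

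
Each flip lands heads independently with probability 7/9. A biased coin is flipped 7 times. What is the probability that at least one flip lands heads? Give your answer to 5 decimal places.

P(at least one) = 1 − P(none) = 1 − (1 − 0.777778)^7
= 1 − 0.0000268 = 0.9999732

0.99997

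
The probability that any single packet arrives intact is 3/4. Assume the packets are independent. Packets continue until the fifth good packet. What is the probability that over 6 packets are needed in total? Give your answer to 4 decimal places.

Needing more than 6 packets ⇔ fewer than 5 successes in the first 6. With X ~ Binomial(6, 0.75), P(Y > 6) = P(X ≤ 4).
  k=0: C(6,0)·0.75^0·0.25^6 = 0.000244
  k=1: C(6,1)·0.75^1·0.25^5 = 0.004395
  k=2: C(6,2)·0.75^2·0.25^4 = 0.032959
  k=3: C(6,3)·0.75^3·0.25^3 = 0.131836
  k=4: C(6,4)·0.75^4·0.25^2 = 0.296631
P(X ≤ 4) = 0.466064

0.4661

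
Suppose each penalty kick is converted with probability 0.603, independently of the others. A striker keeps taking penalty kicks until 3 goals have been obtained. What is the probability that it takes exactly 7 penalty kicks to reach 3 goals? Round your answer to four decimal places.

0.0817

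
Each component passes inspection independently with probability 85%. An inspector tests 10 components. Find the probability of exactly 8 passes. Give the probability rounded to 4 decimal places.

0.2759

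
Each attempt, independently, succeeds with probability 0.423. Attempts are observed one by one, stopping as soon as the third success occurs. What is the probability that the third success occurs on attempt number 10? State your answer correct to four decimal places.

0.0580

Y = trial on which the third success occurs; negative binomial, r=3, p=0.423.
P(Y=10) = C(9,2) · p^3 · (1−p)^7
= 36 · 0.075687 · 0.021293 = 0.058017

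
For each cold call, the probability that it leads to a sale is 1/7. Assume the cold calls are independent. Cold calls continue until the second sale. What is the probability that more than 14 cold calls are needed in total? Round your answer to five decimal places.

0.38514

Needing more than 14 cold calls ⇔ fewer than 2 successes in the first 14. With X ~ Binomial(14, 0.142857), P(Y > 14) = P(X ≤ 1).
  k=0: C(14,0)·0.142857^0·0.857143^14 = 0.1155433
  k=1: C(14,1)·0.142857^1·0.857143^13 = 0.2696011
P(X ≤ 1) = 0.3851445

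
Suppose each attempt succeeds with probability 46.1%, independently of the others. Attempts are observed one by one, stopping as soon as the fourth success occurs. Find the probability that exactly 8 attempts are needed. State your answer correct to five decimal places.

0.13342

Y = trial on which the fourth success occurs; negative binomial, r=4, p=0.461.
P(Y=8) = C(7,3) · p^4 · (1−p)^4
= 35 · 0.045165 · 0.084402 = 0.1334218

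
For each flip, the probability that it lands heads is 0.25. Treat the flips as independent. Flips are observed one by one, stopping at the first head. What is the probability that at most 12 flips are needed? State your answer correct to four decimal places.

0.9683

Y = number of flips to the first success; geometric, p = 0.25.
P(Y ≤ 12) = 1 − (1−p)^12 = 1 − 0.031676 = 0.968324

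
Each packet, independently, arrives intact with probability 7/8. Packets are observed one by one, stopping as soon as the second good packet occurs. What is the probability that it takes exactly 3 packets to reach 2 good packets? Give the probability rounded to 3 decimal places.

0.191

Y = trial on which the second success occurs; negative binomial, r=2, p=0.875.
P(Y=3) = C(2,1) · p^2 · (1−p)^1
= 2 · 0.76562 · 0.125 = 0.19141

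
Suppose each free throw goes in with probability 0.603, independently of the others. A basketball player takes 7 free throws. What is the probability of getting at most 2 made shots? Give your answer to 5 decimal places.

0.09338

X ~ Binomial(7, 0.603); P(X ≤ 2) = Σ C(7,k) p^k (1−p)^(7−k) over k:
  k=0: C(7,0)·0.603^0·0.397^7 = 0.0015543
  k=1: C(7,1)·0.603^1·0.397^6 = 0.0165256
  k=2: C(7,2)·0.603^2·0.397^5 = 0.0753020
Total = 0.0933819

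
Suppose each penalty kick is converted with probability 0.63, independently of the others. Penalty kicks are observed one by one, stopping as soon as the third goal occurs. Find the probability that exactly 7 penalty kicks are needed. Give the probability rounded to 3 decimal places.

0.070

Y = trial on which the third success occurs; negative binomial, r=3, p=0.63.
P(Y=7) = C(6,2) · p^3 · (1−p)^4
= 15 · 0.25005 · 0.018742 = 0.07029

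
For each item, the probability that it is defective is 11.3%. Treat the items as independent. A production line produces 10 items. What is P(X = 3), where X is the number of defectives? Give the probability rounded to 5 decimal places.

X ~ Binomial(n=10, p=0.113).
P(X=3) = C(10,3) · p^3 · (1−p)^7
= 120 · 0.0014429 · 0.43198 = 0.0747966

0.07480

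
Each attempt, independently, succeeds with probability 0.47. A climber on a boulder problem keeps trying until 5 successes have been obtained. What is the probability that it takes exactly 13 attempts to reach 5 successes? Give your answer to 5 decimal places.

0.07068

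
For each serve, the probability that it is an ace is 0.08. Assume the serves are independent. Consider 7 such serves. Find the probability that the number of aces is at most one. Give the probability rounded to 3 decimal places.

X ~ Binomial(7, 0.08); P(X ≤ 1) = Σ C(7,k) p^k (1−p)^(7−k) over k:
  k=0: C(7,0)·0.08^0·0.92^7 = 0.55785
  k=1: C(7,1)·0.08^1·0.92^6 = 0.33956
Total = 0.89741

0.897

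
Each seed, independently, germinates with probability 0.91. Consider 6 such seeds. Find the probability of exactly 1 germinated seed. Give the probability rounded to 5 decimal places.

X ~ Binomial(n=6, p=0.91).
P(X=1) = C(6,1) · p^1 · (1−p)^5
= 6 · 0.91 · 5.9049e-06 = 0.0000322

0.00003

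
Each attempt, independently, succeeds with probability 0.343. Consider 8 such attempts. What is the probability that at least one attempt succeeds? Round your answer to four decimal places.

P(at least one) = 1 − P(none) = 1 − (1 − 0.343)^8
= 1 − 0.034715 = 0.965285

0.9653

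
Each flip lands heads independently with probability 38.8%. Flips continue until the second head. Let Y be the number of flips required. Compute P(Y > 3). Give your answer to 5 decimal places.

Needing more than 3 flips ⇔ fewer than 2 successes in the first 3. With X ~ Binomial(3, 0.388), P(Y > 3) = P(X ≤ 1).
  k=0: C(3,0)·0.388^0·0.612^3 = 0.2292209
  k=1: C(3,1)·0.388^1·0.612^2 = 0.4359692
P(X ≤ 1) = 0.6651901

0.66519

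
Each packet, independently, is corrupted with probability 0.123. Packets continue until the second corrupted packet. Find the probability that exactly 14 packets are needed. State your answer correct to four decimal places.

0.0407

Y = trial on which the second success occurs; negative binomial, r=2, p=0.123.
P(Y=14) = C(13,1) · p^2 · (1−p)^12
= 13 · 0.015129 · 0.20701 = 0.040714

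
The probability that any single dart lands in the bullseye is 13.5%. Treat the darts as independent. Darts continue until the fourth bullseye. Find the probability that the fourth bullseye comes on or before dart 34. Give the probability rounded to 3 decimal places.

Finishing within 34 darts ⇔ at least 4 successes in the first 34. With X ~ Binomial(34, 0.135), P(Y ≤ 34) = 1 − P(X ≤ 3).
  k=0: C(34,0)·0.135^0·0.865^34 = 0.00722
  k=1: C(34,1)·0.135^1·0.865^33 = 0.03831
  k=2: C(34,2)·0.135^2·0.865^32 = 0.09866
  k=3: C(34,3)·0.135^3·0.865^31 = 0.16425
1 − 0.30844 = 0.69156

0.692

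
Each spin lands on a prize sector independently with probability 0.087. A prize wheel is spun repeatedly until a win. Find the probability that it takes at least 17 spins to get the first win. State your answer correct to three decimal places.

0.233

Y = number of spins to the first success; geometric, p = 0.087.
P(Y > 16) = P(first 16 all fail) = (1−p)^16 = 0.23309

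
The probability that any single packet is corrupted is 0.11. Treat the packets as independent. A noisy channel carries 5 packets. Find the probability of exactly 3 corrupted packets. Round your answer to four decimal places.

X ~ Binomial(n=5, p=0.11).
P(X=3) = C(5,3) · p^3 · (1−p)^2
= 10 · 0.001331 · 0.7921 = 0.010543

0.0105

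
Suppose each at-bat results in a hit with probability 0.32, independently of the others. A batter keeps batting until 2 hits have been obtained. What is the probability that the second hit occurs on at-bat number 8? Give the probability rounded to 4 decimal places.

Y = trial on which the second success occurs; negative binomial, r=2, p=0.32.
P(Y=8) = C(7,1) · p^2 · (1−p)^6
= 7 · 0.1024 · 0.098867 = 0.070868

0.0709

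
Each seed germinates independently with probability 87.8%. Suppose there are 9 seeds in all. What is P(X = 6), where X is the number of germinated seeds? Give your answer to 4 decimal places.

X ~ Binomial(n=9, p=0.878).
P(X=6) = C(9,6) · p^6 · (1−p)^3
= 84 · 0.45811 · 0.0018158 = 0.069876

0.0699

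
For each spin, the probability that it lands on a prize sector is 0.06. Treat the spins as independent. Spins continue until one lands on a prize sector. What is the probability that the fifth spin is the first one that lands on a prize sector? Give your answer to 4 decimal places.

0.0468

Geometric (trials to first success), p = 0.06.
P(Y = 5) = (1−p)^4 · p = 0.78075 · 0.06 = 0.046845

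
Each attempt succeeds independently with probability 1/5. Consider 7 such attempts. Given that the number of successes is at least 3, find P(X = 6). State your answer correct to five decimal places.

X ~ Binomial(7, 0.20). Want P(X=6 | X≥3) = P(X=6) / P(X≥3).
P(X=6) = C(7,6)·0.20^6·0.80^1 = 0.0003584
P(X≥3) = 1 − 0.2097152 − 0.3670016 − 0.2752512 = 0.1480320
Ratio = 0.0003584 / 0.1480320 = 0.0024211

0.00242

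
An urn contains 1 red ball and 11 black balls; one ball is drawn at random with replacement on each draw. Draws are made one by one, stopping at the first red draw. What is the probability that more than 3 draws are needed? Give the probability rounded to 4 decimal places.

Y = number of draws to the first success; geometric, p = 0.083333.
P(Y > 3) = P(first 3 all fail) = (1−p)^3 = 0.770255

0.7703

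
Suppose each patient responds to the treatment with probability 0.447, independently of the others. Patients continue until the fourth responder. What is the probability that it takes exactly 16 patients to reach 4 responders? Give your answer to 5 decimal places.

Y = trial on which the fourth success occurs; negative binomial, r=4, p=0.447.
P(Y=16) = C(15,3) · p^4 · (1−p)^12
= 455 · 0.039924 · 0.0008179 = 0.0148574

0.01486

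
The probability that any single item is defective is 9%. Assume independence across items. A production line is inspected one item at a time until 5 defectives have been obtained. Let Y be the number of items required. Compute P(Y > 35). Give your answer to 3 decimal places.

0.797

Needing more than 35 items ⇔ fewer than 5 successes in the first 35. With X ~ Binomial(35, 0.09), P(Y > 35) = P(X ≤ 4).
  k=0: C(35,0)·0.09^0·0.91^35 = 0.03685
  k=1: C(35,1)·0.09^1·0.91^34 = 0.12756
  k=2: C(35,2)·0.09^2·0.91^33 = 0.21447
  k=3: C(35,3)·0.09^3·0.91^32 = 0.23333
  k=4: C(35,4)·0.09^4·0.91^31 = 0.18461
P(X ≤ 4) = 0.79682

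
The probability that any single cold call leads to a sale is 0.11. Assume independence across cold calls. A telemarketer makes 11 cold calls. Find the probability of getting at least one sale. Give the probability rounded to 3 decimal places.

0.722

P(at least one) = 1 − P(none) = 1 − (1 − 0.11)^11
= 1 − 0.27752 = 0.72248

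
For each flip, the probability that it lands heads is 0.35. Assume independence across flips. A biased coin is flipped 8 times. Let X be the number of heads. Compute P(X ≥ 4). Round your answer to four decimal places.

0.2936

X ~ Binomial(8, 0.35); P(X ≥ 4) = Σ C(8,k) p^k (1−p)^(8−k) over k:
  k=4: C(8,4)·0.35^4·0.65^4 = 0.187510
  k=5: C(8,5)·0.35^5·0.65^3 = 0.080773
  k=6: C(8,6)·0.35^6·0.65^2 = 0.021747
  k=7: C(8,7)·0.35^7·0.65^1 = 0.003346
  k=8: C(8,8)·0.35^8·0.65^0 = 0.000225
Total = 0.293601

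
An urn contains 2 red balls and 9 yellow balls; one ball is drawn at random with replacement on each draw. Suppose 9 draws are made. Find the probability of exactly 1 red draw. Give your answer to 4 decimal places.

X ~ Binomial(n=9, p=0.181818).
P(X=1) = C(9,1) · p^1 · (1−p)^8
= 9 · 0.18182 · 0.20082 = 0.328608

0.3286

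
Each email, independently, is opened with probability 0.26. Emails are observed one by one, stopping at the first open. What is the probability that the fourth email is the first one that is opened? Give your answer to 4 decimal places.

Geometric (trials to first success), p = 0.26.
P(Y = 4) = (1−p)^3 · p = 0.40522 · 0.26 = 0.105358

0.1054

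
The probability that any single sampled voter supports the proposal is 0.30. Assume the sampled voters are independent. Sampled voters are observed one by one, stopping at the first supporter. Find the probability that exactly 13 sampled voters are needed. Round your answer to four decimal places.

Geometric (trials to first success), p = 0.30.
P(Y = 13) = (1−p)^12 · p = 0.013841 · 0.30 = 0.004152

0.0042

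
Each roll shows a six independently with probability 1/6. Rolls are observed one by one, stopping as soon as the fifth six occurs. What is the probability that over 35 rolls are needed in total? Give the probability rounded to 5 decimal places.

Needing more than 35 rolls ⇔ fewer than 5 successes in the first 35. With X ~ Binomial(35, 0.166667), P(Y > 35) = P(X ≤ 4).
  k=0: C(35,0)·0.166667^0·0.833333^35 = 0.0016930
  k=1: C(35,1)·0.166667^1·0.833333^34 = 0.0118510
  k=2: C(35,2)·0.166667^2·0.833333^33 = 0.0402933
  k=3: C(35,3)·0.166667^3·0.833333^32 = 0.0886454
  k=4: C(35,4)·0.166667^4·0.833333^31 = 0.1418326
P(X ≤ 4) = 0.2843153

0.28432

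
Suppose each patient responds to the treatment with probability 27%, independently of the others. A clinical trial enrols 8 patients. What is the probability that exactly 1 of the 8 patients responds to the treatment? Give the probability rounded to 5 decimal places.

0.23862

X ~ Binomial(n=8, p=0.27).
P(X=1) = C(8,1) · p^1 · (1−p)^7
= 8 · 0.27 · 0.11047 = 0.2386238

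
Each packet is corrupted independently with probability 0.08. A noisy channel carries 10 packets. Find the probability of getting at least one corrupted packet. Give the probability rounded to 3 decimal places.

0.566

P(at least one) = 1 − P(none) = 1 − (1 − 0.08)^10
= 1 − 0.43439 = 0.56561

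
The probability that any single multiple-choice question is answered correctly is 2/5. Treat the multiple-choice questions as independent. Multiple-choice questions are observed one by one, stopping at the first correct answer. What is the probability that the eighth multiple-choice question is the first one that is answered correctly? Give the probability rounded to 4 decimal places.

0.0112

Geometric (trials to first success), p = 0.40.
P(Y = 8) = (1−p)^7 · p = 0.027994 · 0.40 = 0.011197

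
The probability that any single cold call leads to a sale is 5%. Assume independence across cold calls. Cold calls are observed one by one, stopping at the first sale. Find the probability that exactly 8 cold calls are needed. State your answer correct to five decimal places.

0.03492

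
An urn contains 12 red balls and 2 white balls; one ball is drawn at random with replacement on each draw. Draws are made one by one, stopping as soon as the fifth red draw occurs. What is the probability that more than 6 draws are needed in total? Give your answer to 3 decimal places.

Needing more than 6 draws ⇔ fewer than 5 successes in the first 6. With X ~ Binomial(6, 0.857143), P(Y > 6) = P(X ≤ 4).
  k=0: C(6,0)·0.857143^0·0.142857^6 = 0.00001
  k=1: C(6,1)·0.857143^1·0.142857^5 = 0.00031
  k=2: C(6,2)·0.857143^2·0.142857^4 = 0.00459
  k=3: C(6,3)·0.857143^3·0.142857^3 = 0.03672
  k=4: C(6,4)·0.857143^4·0.142857^2 = 0.16524
P(X ≤ 4) = 0.20686

0.207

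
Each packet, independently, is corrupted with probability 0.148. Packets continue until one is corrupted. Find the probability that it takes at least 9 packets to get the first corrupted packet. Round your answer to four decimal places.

0.2777

Y = number of packets to the first success; geometric, p = 0.148.
P(Y > 8) = P(first 8 all fail) = (1−p)^8 = 0.277662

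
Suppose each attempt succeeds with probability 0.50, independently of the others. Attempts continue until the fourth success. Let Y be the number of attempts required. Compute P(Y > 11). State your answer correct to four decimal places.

0.1133

Needing more than 11 attempts ⇔ fewer than 4 successes in the first 11. With X ~ Binomial(11, 0.50), P(Y > 11) = P(X ≤ 3).
  k=0: C(11,0)·0.50^0·0.50^11 = 0.000488
  k=1: C(11,1)·0.50^1·0.50^10 = 0.005371
  k=2: C(11,2)·0.50^2·0.50^9 = 0.026855
  k=3: C(11,3)·0.50^3·0.50^8 = 0.080566
P(X ≤ 3) = 0.113281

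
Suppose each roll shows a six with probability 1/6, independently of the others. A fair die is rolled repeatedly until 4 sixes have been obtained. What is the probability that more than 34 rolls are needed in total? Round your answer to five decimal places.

0.15869

Needing more than 34 rolls ⇔ fewer than 4 successes in the first 34. With X ~ Binomial(34, 0.166667), P(Y > 34) = P(X ≤ 3).
  k=0: C(34,0)·0.166667^0·0.833333^34 = 0.0020316
  k=1: C(34,1)·0.166667^1·0.833333^33 = 0.0138149
  k=2: C(34,2)·0.166667^2·0.833333^32 = 0.0455890
  k=3: C(34,3)·0.166667^3·0.833333^31 = 0.0972566
P(X ≤ 3) = 0.1586921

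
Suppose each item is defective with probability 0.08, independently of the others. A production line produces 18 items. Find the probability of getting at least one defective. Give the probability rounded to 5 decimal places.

0.77706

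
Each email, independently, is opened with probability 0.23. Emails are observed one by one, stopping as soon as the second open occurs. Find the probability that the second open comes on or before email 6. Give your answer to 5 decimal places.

Finishing within 6 emails ⇔ at least 2 successes in the first 6. With X ~ Binomial(6, 0.23), P(Y ≤ 6) = 1 − P(X ≤ 1).
  k=0: C(6,0)·0.23^0·0.77^6 = 0.2084224
  k=1: C(6,1)·0.23^1·0.77^5 = 0.3735362
1 − 0.5819586 = 0.4180414

0.41804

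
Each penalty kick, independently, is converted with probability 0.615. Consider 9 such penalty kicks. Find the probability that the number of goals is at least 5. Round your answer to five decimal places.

0.76397

X ~ Binomial(9, 0.615); P(X ≥ 5) = Σ C(9,k) p^k (1−p)^(9−k) over k:
  k=5: C(9,5)·0.615^5·0.385^4 = 0.2435505
  k=6: C(9,6)·0.615^6·0.385^3 = 0.2593655
  k=7: C(9,7)·0.615^7·0.385^2 = 0.1775619
  k=8: C(9,8)·0.615^8·0.385^1 = 0.0709095
  k=9: C(9,9)·0.615^9·0.385^0 = 0.0125857
Total = 0.7639730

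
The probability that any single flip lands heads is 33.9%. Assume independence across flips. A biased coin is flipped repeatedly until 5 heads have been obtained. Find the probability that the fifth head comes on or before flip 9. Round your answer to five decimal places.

0.15370

Finishing within 9 flips ⇔ at least 5 successes in the first 9. With X ~ Binomial(9, 0.339), P(Y ≤ 9) = 1 − P(X ≤ 4).
  k=0: C(9,0)·0.339^0·0.661^9 = 0.0240887
  k=1: C(9,1)·0.339^1·0.661^8 = 0.1111870
  k=2: C(9,2)·0.339^2·0.661^7 = 0.2280931
  k=3: C(9,3)·0.339^3·0.661^6 = 0.2729525
  k=4: C(9,4)·0.339^4·0.661^5 = 0.2099794
1 − 0.8463006 = 0.1536994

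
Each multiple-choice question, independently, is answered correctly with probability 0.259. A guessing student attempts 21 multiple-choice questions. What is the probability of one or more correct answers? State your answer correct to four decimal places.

P(at least one) = 1 − P(none) = 1 − (1 − 0.259)^21
= 1 − 0.001846 = 0.998154

0.9982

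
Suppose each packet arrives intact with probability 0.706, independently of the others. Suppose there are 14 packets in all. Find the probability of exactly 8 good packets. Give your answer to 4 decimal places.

X ~ Binomial(n=14, p=0.706).
P(X=8) = C(14,8) · p^8 · (1−p)^6
= 3003 · 0.061722 · 0.00064578 = 0.119695

0.1197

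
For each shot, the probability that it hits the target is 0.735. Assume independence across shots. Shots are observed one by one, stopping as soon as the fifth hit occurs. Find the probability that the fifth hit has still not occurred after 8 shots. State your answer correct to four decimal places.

0.1356

Needing more than 8 shots ⇔ fewer than 5 successes in the first 8. With X ~ Binomial(8, 0.735), P(Y > 8) = P(X ≤ 4).
  k=0: C(8,0)·0.735^0·0.265^8 = 0.000024
  k=1: C(8,1)·0.735^1·0.265^7 = 0.000540
  k=2: C(8,2)·0.735^2·0.265^6 = 0.005239
  k=3: C(8,3)·0.735^3·0.265^5 = 0.029059
  k=4: C(8,4)·0.735^4·0.265^4 = 0.100747
P(X ≤ 4) = 0.135608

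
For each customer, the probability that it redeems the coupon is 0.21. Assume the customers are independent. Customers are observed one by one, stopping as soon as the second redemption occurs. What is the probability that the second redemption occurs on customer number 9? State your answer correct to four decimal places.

Y = trial on which the second success occurs; negative binomial, r=2, p=0.21.
P(Y=9) = C(8,1) · p^2 · (1−p)^7
= 8 · 0.0441 · 0.19204 = 0.067751

0.0678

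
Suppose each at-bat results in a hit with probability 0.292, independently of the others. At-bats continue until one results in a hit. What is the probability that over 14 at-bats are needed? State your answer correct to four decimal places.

0.0080

Y = number of at-bats to the first success; geometric, p = 0.292.
P(Y > 14) = P(first 14 all fail) = (1−p)^14 = 0.007952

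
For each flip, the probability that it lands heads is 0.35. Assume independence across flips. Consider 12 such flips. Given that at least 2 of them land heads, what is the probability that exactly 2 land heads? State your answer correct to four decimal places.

X ~ Binomial(12, 0.35). Want P(X=2 | X≥2) = P(X=2) / P(X≥2).
P(X=2) = C(12,2)·0.35^2·0.65^10 = 0.108846
P(X≥2) = 1 − 0.005688 − 0.036753 = 0.957559
Ratio = 0.108846 / 0.957559 = 0.113671

0.1137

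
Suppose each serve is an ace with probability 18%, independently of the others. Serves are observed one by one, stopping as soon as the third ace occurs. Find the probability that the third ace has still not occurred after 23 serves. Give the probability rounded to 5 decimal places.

Needing more than 23 serves ⇔ fewer than 3 successes in the first 23. With X ~ Binomial(23, 0.18), P(Y > 23) = P(X ≤ 2).
  k=0: C(23,0)·0.18^0·0.82^23 = 0.0104164
  k=1: C(23,1)·0.18^1·0.82^22 = 0.0525902
  k=2: C(23,2)·0.18^2·0.82^21 = 0.1269862
P(X ≤ 2) = 0.1899928

0.18999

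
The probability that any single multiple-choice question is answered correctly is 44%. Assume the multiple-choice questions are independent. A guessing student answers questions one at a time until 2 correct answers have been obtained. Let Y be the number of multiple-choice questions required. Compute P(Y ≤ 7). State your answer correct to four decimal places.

0.8877

Finishing within 7 multiple-choice questions ⇔ at least 2 successes in the first 7. With X ~ Binomial(7, 0.44), P(Y ≤ 7) = 1 − P(X ≤ 1).
  k=0: C(7,0)·0.44^0·0.56^7 = 0.017271
  k=1: C(7,1)·0.44^1·0.56^6 = 0.094990
1 − 0.112261 = 0.887739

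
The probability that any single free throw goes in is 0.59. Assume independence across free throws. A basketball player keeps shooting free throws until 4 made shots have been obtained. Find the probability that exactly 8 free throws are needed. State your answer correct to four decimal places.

Y = trial on which the fourth success occurs; negative binomial, r=4, p=0.59.
P(Y=8) = C(7,3) · p^4 · (1−p)^4
= 35 · 0.12117 · 0.028258 = 0.119843

0.1198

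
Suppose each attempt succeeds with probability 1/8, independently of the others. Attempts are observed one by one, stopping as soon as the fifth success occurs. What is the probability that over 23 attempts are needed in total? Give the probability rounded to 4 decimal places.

Needing more than 23 attempts ⇔ fewer than 5 successes in the first 23. With X ~ Binomial(23, 0.125), P(Y > 23) = P(X ≤ 4).
  k=0: C(23,0)·0.125^0·0.875^23 = 0.046364
  k=1: C(23,1)·0.125^1·0.875^22 = 0.152340
  k=2: C(23,2)·0.125^2·0.875^21 = 0.239392
  k=3: C(23,3)·0.125^3·0.875^20 = 0.239392
  k=4: C(23,4)·0.125^4·0.875^19 = 0.170994
P(X ≤ 4) = 0.848483

0.8485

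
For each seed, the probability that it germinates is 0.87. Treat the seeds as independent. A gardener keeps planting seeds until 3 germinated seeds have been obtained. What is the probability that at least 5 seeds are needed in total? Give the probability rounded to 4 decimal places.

Needing more than 4 seeds ⇔ fewer than 3 successes in the first 4. With X ~ Binomial(4, 0.87), P(Y > 4) = P(X ≤ 2).
  k=0: C(4,0)·0.87^0·0.13^4 = 0.000286
  k=1: C(4,1)·0.87^1·0.13^3 = 0.007646
  k=2: C(4,2)·0.87^2·0.13^2 = 0.076750
P(X ≤ 2) = 0.084681

0.0847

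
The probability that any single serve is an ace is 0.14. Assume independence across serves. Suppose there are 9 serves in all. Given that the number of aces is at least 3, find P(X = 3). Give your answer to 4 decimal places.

0.7761

X ~ Binomial(9, 0.14). Want P(X=3 | X≥3) = P(X=3) / P(X≥3).
P(X=3) = C(9,3)·0.14^3·0.86^6 = 0.093251
P(X≥3) = 1 − 0.257327 − 0.377015 − 0.245498 = 0.120160
Ratio = 0.093251 / 0.120160 = 0.776057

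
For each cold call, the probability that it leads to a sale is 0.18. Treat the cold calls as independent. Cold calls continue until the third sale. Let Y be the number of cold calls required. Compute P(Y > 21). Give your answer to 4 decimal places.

Needing more than 21 cold calls ⇔ fewer than 3 successes in the first 21. With X ~ Binomial(21, 0.18), P(Y > 21) = P(X ≤ 2).
  k=0: C(21,0)·0.18^0·0.82^21 = 0.015491
  k=1: C(21,1)·0.18^1·0.82^20 = 0.071412
  k=2: C(21,2)·0.18^2·0.82^19 = 0.156757
P(X ≤ 2) = 0.243660

0.2437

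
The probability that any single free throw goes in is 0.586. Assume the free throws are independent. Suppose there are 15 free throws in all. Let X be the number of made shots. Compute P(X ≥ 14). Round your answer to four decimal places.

X ~ Binomial(15, 0.586); P(X ≥ 14) = Σ C(15,k) p^k (1−p)^(15−k) over k:
  k=14: C(15,14)·0.586^14·0.414^1 = 0.003497
  k=15: C(15,15)·0.586^15·0.414^0 = 0.000330
Total = 0.003827

0.0038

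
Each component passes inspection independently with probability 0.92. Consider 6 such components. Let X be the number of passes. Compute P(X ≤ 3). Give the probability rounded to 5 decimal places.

0.00851

X ~ Binomial(6, 0.92); P(X ≤ 3) = Σ C(6,k) p^k (1−p)^(6−k) over k:
  k=0: C(6,0)·0.92^0·0.08^6 = 0.0000003
  k=1: C(6,1)·0.92^1·0.08^5 = 0.0000181
  k=2: C(6,2)·0.92^2·0.08^4 = 0.0005200
  k=3: C(6,3)·0.92^3·0.08^3 = 0.0079738
Total = 0.0085121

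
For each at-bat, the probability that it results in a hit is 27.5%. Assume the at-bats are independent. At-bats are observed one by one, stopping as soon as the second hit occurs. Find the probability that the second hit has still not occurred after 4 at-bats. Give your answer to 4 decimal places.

0.6955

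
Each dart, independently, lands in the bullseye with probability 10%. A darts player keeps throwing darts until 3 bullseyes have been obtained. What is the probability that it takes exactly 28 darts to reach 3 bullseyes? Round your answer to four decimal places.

0.0252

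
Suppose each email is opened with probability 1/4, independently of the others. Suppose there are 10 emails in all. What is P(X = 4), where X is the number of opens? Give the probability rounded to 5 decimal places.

X ~ Binomial(n=10, p=0.25).
P(X=4) = C(10,4) · p^4 · (1−p)^6
= 210 · 0.0039062 · 0.17798 = 0.1459980

0.14600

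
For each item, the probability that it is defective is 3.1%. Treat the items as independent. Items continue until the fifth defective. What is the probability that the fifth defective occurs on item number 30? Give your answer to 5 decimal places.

Y = trial on which the fifth success occurs; negative binomial, r=5, p=0.031.
P(Y=30) = C(29,4) · p^5 · (1−p)^25
= 23751 · 2.8629e-08 · 0.45509 = 0.0003094

0.00031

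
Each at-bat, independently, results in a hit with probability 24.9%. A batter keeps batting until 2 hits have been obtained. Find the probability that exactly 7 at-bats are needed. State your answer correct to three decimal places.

0.089

Y = trial on which the second success occurs; negative binomial, r=2, p=0.249.
P(Y=7) = C(6,1) · p^2 · (1−p)^5
= 6 · 0.062001 · 0.23889 = 0.08887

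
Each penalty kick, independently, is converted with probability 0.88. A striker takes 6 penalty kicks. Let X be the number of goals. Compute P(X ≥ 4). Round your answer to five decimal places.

0.97391

X ~ Binomial(6, 0.88); P(X ≥ 4) = Σ C(6,k) p^k (1−p)^(6−k) over k:
  k=4: C(6,4)·0.88^4·0.12^2 = 0.1295342
  k=5: C(6,5)·0.88^5·0.12^1 = 0.3799670
  k=6: C(6,6)·0.88^6·0.12^0 = 0.4644041
Total = 0.9739053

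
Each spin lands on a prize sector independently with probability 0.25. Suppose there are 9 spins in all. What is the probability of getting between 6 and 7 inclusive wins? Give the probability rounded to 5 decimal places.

0.00989

X ~ Binomial(9, 0.25); P(6 ≤ X ≤ 7) = Σ C(9,k) p^k (1−p)^(9−k) over k:
  k=6: C(9,6)·0.25^6·0.75^3 = 0.0086517
  k=7: C(9,7)·0.25^7·0.75^2 = 0.0012360
Total = 0.0098877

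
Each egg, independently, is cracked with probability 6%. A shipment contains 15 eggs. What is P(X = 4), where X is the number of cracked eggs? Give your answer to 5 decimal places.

X ~ Binomial(n=15, p=0.06).
P(X=4) = C(15,4) · p^4 · (1−p)^11
= 1365 · 1.296e-05 · 0.5063 = 0.0089566

0.00896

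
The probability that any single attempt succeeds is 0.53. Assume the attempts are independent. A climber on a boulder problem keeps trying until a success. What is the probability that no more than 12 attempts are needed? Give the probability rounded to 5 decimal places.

0.99988

Y = number of attempts to the first success; geometric, p = 0.53.
P(Y ≤ 12) = 1 − (1−p)^12 = 1 − 0.0001162 = 0.9998838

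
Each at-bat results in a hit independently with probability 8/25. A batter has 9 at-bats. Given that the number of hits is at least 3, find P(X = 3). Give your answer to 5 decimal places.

0.46170

X ~ Binomial(9, 0.32). Want P(X=3 | X≥3) = P(X=3) / P(X≥3).
P(X=3) = C(9,3)·0.32^3·0.68^6 = 0.2721339
P(X≥3) = 1 − 0.0310871 − 0.1316630 − 0.2478363 = 0.5894136
Ratio = 0.2721339 / 0.5894136 = 0.4617028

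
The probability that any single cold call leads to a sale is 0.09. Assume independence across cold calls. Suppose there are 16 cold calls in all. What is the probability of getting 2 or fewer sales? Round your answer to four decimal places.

X ~ Binomial(16, 0.09); P(X ≤ 2) = Σ C(16,k) p^k (1−p)^(16−k) over k:
  k=0: C(16,0)·0.09^0·0.91^16 = 0.221137
  k=1: C(16,1)·0.09^1·0.91^15 = 0.349932
  k=2: C(16,2)·0.09^2·0.91^14 = 0.259565
Total = 0.830634

0.8306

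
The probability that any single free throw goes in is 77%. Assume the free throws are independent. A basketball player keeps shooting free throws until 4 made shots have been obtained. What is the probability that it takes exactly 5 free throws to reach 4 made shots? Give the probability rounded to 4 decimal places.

Y = trial on which the fourth success occurs; negative binomial, r=4, p=0.77.
P(Y=5) = C(4,3) · p^4 · (1−p)^1
= 4 · 0.35153 · 0.23 = 0.323408

0.3234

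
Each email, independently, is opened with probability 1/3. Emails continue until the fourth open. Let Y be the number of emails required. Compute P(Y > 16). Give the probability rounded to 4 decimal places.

Needing more than 16 emails ⇔ fewer than 4 successes in the first 16. With X ~ Binomial(16, 0.333333), P(Y > 16) = P(X ≤ 3).
  k=0: C(16,0)·0.333333^0·0.666667^16 = 0.001522
  k=1: C(16,1)·0.333333^1·0.666667^15 = 0.012180
  k=2: C(16,2)·0.333333^2·0.666667^14 = 0.045673
  k=3: C(16,3)·0.333333^3·0.666667^13 = 0.106571
P(X ≤ 3) = 0.165946

0.1659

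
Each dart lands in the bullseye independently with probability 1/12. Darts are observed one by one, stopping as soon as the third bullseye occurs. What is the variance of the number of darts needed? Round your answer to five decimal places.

396.00000

Y = total darts until the third success; negative binomial with r=3, p=0.083333.
Var(Y) = r(1−p)/p² = 3·0.916667 / 0.083333² = 396.0000000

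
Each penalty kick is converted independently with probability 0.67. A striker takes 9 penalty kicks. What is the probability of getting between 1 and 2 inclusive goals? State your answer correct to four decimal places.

X ~ Binomial(9, 0.67); P(1 ≤ X ≤ 2) = Σ C(9,k) p^k (1−p)^(9−k) over k:
  k=1: C(9,1)·0.67^1·0.33^8 = 0.000848
  k=2: C(9,2)·0.67^2·0.33^7 = 0.006887
Total = 0.007735

0.0077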